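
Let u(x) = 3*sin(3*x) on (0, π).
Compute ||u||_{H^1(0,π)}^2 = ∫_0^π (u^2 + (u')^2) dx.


||u||_{H^1(0,π)}^2 = 45*π

u'(x) = 9*cos(3*x).
Expand u² and (u')² and integrate term by term on (0, π), using: for integers n ≥ 1, ∫_0^π sin²(nx) dx = ∫_0^π cos²(nx) dx = π/2; for n ≠ n', ∫_0^π sin(nx)sin(n'x) dx = ∫_0^π cos(nx)cos(n'x) dx = 0; and by product-to-sum, ∫_0^π sin(nx)cos(n'x) dx = ½∫_0^π [sin((n+n')x) + sin((n−n')x)] dx, which is 0 when n+n' is even and 2n/(n²−n'²) when n+n' is odd (it need not vanish on (0, π)).
  u² squared terms: (3)²·∫sin(3x)² dx = 9·π/2 = 9*π/2.
  So ∫_0^π u² dx = 9*π/2.
  (u')² squared terms: (9)²·∫cos(3x)² dx = 81·π/2 = 81*π/2.
  So ∫_0^π (u')² dx = 81*π/2.
||u||_{H^1}^2 = (9*π/2) + (81*π/2) = 45*π.


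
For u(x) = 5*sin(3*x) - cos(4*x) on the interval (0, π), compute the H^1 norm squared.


||u||_{H^1(0,π)}^2 = 1020/7 + 267*π/2

u'(x) = 4*sin(4*x) + 15*cos(3*x).
Expand u² and (u')² and integrate term by term on (0, π), using: for integers n ≥ 1, ∫_0^π sin²(nx) dx = ∫_0^π cos²(nx) dx = π/2; for n ≠ n', ∫_0^π sin(nx)sin(n'x) dx = ∫_0^π cos(nx)cos(n'x) dx = 0; and by product-to-sum, ∫_0^π sin(nx)cos(n'x) dx = ½∫_0^π [sin((n+n')x) + sin((n−n')x)] dx, which is 0 when n+n' is even and 2n/(n²−n'²) when n+n' is odd (it need not vanish on (0, π)).
  u² squared terms: (-1)²·∫cos(4x)² dx = 1·π/2 = π/2;  (5)²·∫sin(3x)² dx = 25·π/2 = 25*π/2.
  u² cross terms: 2·(-1)·(5)·∫cos(4x)·sin(3x) dx = -10·(-6/7) = 60/7.
  So ∫_0^π u² dx = π/2 + 25*π/2 + 60/7 = 60/7 + 13*π.
  (u')² squared terms: (4)²·∫sin(4x)² dx = 16·π/2 = 8*π;  (15)²·∫cos(3x)² dx = 225·π/2 = 225*π/2.
  (u')² cross terms: 2·(4)·(15)·∫sin(4x)·cos(3x) dx = 120·(8/7) = 960/7.
  So ∫_0^π (u')² dx = 8*π + 225*π/2 + 960/7 = 960/7 + 241*π/2.
||u||_{H^1}^2 = (60/7 + 13*π) + (960/7 + 241*π/2) = 1020/7 + 267*π/2.


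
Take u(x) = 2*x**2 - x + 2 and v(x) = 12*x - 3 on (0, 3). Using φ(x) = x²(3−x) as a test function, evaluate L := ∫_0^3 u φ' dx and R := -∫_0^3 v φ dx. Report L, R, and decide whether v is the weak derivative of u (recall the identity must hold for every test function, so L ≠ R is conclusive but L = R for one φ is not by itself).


LHS = -837/20, RHS = -2511/20. No, v is not the weak derivative of u.

u(x) = 2*x**2 - x + 2, classical derivative u'(x) = 4*x - 1.
φ(x) = x²(3−x), so φ'(x) = 3*x*(2 - x).
Note φ(0) = φ(3) = 0, so the boundary term u·φ vanishes.
LHS = ∫_0^3 u(x) φ'(x) dx = ∫_0^3 (-6*x^4 + 15*x^3 - 12*x^2 + 12*x) dx. Term by term:
  ∫_0^3 -6*x^4 dx = -1458/5;  ∫_0^3 15*x^3 dx = 1215/4;  ∫_0^3 -12*x^2 dx = -108;
  ∫_0^3 12*x dx = 54.
Sum: -1458/5 + 1215/4 − 108 + 54 = -837/20.
So LHS = -837/20.
∫_0^3 v(x) φ(x) dx = ∫_0^3 (-12*x^4 + 39*x^3 - 9*x^2) dx. Term by term:
  ∫_0^3 -12*x^4 dx = -2916/5;  ∫_0^3 39*x^3 dx = 3159/4;  ∫_0^3 -9*x^2 dx = -81.
Sum: -2916/5 + 3159/4 − 81 = 2511/20.
So RHS = -∫_0^3 v(x) φ(x) dx = -2511/20.
LHS − RHS = 837/10 ≠ 0, so the identity fails.
(For a valid weak derivative the identity must hold for EVERY test function, in particular this one. The failure shows v is NOT the weak derivative of u.)
Correct weak derivative would be u'(x) = 4*x - 1.


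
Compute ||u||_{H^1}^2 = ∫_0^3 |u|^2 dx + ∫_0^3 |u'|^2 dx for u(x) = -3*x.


||u||_{H^1}^2 = 108

The H^1 norm (squared) on an interval (0, L) is
  ||u||_{H^1}^2 = ∫_0^L u(x)^2 dx + ∫_0^L u'(x)^2 dx.
Compute u'(x) = -3.
Then u(x)^2 = 9*x**2 and u'(x)^2 = 9.
Integrate each monomial from 0 to 3 using ∫_0^3 c·x^n dx = c·3^(n+1)/(n+1):
  ∫_0^3 u(x)^2 dx = ∫_0^3 (9*x^2) dx. Term by term:
    ∫_0^3 9*x^2 dx = 81.
  ∫_0^3 u'(x)^2 dx = ∫_0^3 (9) dx. Term by term:
    ∫_0^3 9 dx = 27.
Adding: ||u||_{H^1}^2 = 81 + 27 = 108.


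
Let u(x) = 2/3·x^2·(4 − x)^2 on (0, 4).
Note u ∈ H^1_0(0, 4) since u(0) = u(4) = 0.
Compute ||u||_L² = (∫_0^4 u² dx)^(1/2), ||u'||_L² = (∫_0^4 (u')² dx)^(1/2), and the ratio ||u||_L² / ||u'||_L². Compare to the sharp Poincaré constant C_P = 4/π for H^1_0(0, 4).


||u||_L² / ||u'||_L² = 2*sqrt(3)/3 < C_P = 4/π.

u(x) = 2/3·x^2·(4 − x)^2, so u'(x) = 8*x*(x - 4)*(x - 2)/3.
u(x) = 2/3·x^2·(4 − x)^2 vanishes at x = 0 and x = 4, so u ∈ H^1_0(0, 4). Differentiate via the product rule and integrate the resulting polynomials term by term.
  ∫_0^4 u² dx = ∫_0^4 (4*x^8/9 - 64*x^7/9 + 128*x^6/3 - 1024*x^5/9 + 1024*x^4/9) dx. Term by term:
    ∫_0^4 4*x^8/9 dx = 1048576/81;  ∫_0^4 -64*x^7/9 dx = -524288/9;  ∫_0^4 128*x^6/3 dx = 2097152/21;
    ∫_0^4 -1024*x^5/9 dx = -2097152/27;  ∫_0^4 1024*x^4/9 dx = 1048576/45.
  Sum: 1048576/81 − 524288/9 + 2097152/21 − 2097152/27 + 1048576/45 = 524288/2835.
  ∫_0^4 (u')² dx = ∫_0^4 (64*x^6/9 - 256*x^5/3 + 3328*x^4/9 - 2048*x^3/3 + 4096*x^2/9) dx. Term by term:
    ∫_0^4 64*x^6/9 dx = 1048576/63;  ∫_0^4 -256*x^5/3 dx = -524288/9;  ∫_0^4 3328*x^4/9 dx = 3407872/45;
    ∫_0^4 -2048*x^3/3 dx = -131072/3;  ∫_0^4 4096*x^2/9 dx = 262144/27.
  Sum: 1048576/63 − 524288/9 + 3407872/45 − 131072/3 + 262144/27 = 131072/945.
∫_0^4 u² dx = 524288/2835, so ||u||_L² = 512*sqrt(70)/315.
∫_0^4 (u')² dx = 131072/945, so ||u'||_L² = 256*sqrt(210)/315.
Ratio ||u||_L² / ||u'||_L² = 2*sqrt(3)/3.
Sharp Poincaré constant on H^1_0(0, 4) is C_P = L/π = 4/π, achieved by sin(π/4·x).
A polynomial bump cannot attain the sharp Poincaré constant (only the first sine eigenfunction does), so the ratio is strictly less than C_P, consistent with ||u||_L² ≤ C_P ||u'||_L².


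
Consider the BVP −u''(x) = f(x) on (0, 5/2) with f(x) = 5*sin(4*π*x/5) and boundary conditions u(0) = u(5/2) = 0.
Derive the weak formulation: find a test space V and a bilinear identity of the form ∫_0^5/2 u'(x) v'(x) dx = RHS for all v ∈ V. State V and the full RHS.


V = H^1_0(0, 5/2) (so v(0) = v(5/2) = 0); weak form: ∫_0^5/2 u'v' dx = ∫_0^5/2 (5*sin(4*π*x/5)) v dx for all v ∈ V.

Multiply both sides by a test function v and integrate from 0 to 5/2:
  ∫_0^5/2 −u''(x) v(x) dx = ∫_0^5/2 f(x) v(x) dx.
Integrate the LHS by parts once:
  ∫_0^5/2 −u'' v dx = −[u'(x) v(x)]_0^5/2 + ∫_0^5/2 u'(x) v'(x) dx.
Thus ∫_0^5/2 u'(x) v'(x) dx = ∫_0^5/2 f(x) v(x) dx + [u'(x) v(x)]_0^5/2.
Choose V so that boundary terms are either known or forced to vanish.
u is Dirichlet: u(0) = u(5/2) = 0. Let V = H^1_0(0, 5/2); then v(0) = v(5/2) = 0, and [u' v]_0^5/2 = 0.
Weak formulation: find u (satisfying any essential BC) such that ∫_0^5/2 u'(x) v'(x) dx = ∫_0^5/2 f v dx for all v ∈ V.
Substituting f(x) = 5*sin(4*π*x/5), the right-hand side is ∫_0^5/2 (5*sin(4*π*x/5)) v dx.


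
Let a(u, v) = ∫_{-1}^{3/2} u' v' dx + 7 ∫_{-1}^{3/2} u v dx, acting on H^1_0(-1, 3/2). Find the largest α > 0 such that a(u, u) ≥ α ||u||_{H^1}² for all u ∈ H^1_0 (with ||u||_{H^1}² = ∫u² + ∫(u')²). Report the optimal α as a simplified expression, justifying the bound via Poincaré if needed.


α = 1

Coercivity of a(·,·) on H^1_0(-1, 3/2) means a(u, u) ≥ α ||u||_{H^1}² for every u ∈ H^1_0.
The interval has length L = 5/2, and Poincaré/coercivity depend only on L. Here a(u, u) = ∫(u')² + (7)·∫u².
Here c = 7 ≥ 1, so a(u,u) = ∫(u')² + c∫u² ≥ ∫(u')² + ∫u² = ||u||_{H^1}², i.e. α = 1 works. No larger α is possible: a(u,u) ≥ α||u||_{H^1}² means (1−α)∫(u')² ≥ (α−c)∫u², and for the modes u_n = sin(nπ(x−x₀)/L) (x₀ the left endpoint) one has ∫u_n²/∫(u_n')² = (L/(nπ))² → 0, so a(u_n,u_n)/||u_n||_{H^1}² → 1. Hence the optimal constant is α = 1.
Therefore α = 1.


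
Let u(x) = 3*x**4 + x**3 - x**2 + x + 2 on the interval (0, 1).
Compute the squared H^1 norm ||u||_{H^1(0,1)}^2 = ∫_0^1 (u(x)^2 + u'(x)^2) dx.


||u||_{H^1}^2 = 5643/140

The H^1 norm (squared) on an interval (0, L) is
  ||u||_{H^1}^2 = ∫_0^L u(x)^2 dx + ∫_0^L u'(x)^2 dx.
Compute u'(x) = 12*x**3 + 3*x**2 - 2*x + 1.
Then u(x)^2 = 9*x**8 + 6*x**7 - 5*x**6 + 4*x**5 + 15*x**4 + 2*x**3 - 3*x**2 + 4*x + 4 and u'(x)^2 = 144*x**6 + 72*x**5 - 39*x**4 + 12*x**3 + 10*x**2 - 4*x + 1.
Integrate each monomial from 0 to 1 using ∫_0^1 c·x^n dx = c·1^(n+1)/(n+1):
  ∫_0^1 u(x)^2 dx = ∫_0^1 (9*x^8 + 6*x^7 - 5*x^6 + 4*x^5 + 15*x^4 + 2*x^3 - 3*x^2 + 4*x + 4) dx. Term by term:
    ∫_0^1 9*x^8 dx = 1;  ∫_0^1 6*x^7 dx = 3/4;  ∫_0^1 -5*x^6 dx = -5/7;
    ∫_0^1 4*x^5 dx = 2/3;  ∫_0^1 15*x^4 dx = 3;  ∫_0^1 2*x^3 dx = 1/2;
    ∫_0^1 -3*x^2 dx = -1;  ∫_0^1 4*x dx = 2;  ∫_0^1 4 dx = 4.
  Sum: 1 + 3/4 − 5/7 + 2/3 + 3 + 1/2 − 1 + 2 + 4 = 857/84.
  ∫_0^1 u'(x)^2 dx = ∫_0^1 (144*x^6 + 72*x^5 - 39*x^4 + 12*x^3 + 10*x^2 - 4*x + 1) dx. Term by term:
    ∫_0^1 144*x^6 dx = 144/7;  ∫_0^1 72*x^5 dx = 12;  ∫_0^1 -39*x^4 dx = -39/5;
    ∫_0^1 12*x^3 dx = 3;  ∫_0^1 10*x^2 dx = 10/3;  ∫_0^1 -4*x dx = -2;
    ∫_0^1 1 dx = 1.
  Sum: 144/7 + 12 − 39/5 + 3 + 10/3 − 2 + 1 = 3161/105.
Adding: ||u||_{H^1}^2 = 857/84 + 3161/105 = 5643/140.


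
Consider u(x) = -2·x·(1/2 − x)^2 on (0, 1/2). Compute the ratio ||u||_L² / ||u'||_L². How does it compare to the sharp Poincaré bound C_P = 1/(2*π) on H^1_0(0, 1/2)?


||u||_L² / ||u'||_L² = sqrt(14)/28 < C_P = 1/(2*π).

u(x) = -2·x·(1/2 − x)^2, so u'(x) = (1 - 6*x)*(x - 1/2).
u(x) = -2·x·(1/2 − x)^2 vanishes at x = 0 and x = 1/2, so u ∈ H^1_0(0, 1/2). Differentiate via the product rule and integrate the resulting polynomials term by term.
  ∫_0^1/2 u² dx = ∫_0^1/2 (4*x^6 - 8*x^5 + 6*x^4 - 2*x^3 + x^2/4) dx. Term by term:
    ∫_0^1/2 4*x^6 dx = 1/224;  ∫_0^1/2 -8*x^5 dx = -1/48;  ∫_0^1/2 6*x^4 dx = 3/80;
    ∫_0^1/2 -2*x^3 dx = -1/32;  ∫_0^1/2 x^2/4 dx = 1/96.
  Sum: 1/224 − 1/48 + 3/80 − 1/32 + 1/96 = 1/3360.
  ∫_0^1/2 (u')² dx = ∫_0^1/2 (36*x^4 - 48*x^3 + 22*x^2 - 4*x + 1/4) dx. Term by term:
    ∫_0^1/2 36*x^4 dx = 9/40;  ∫_0^1/2 -48*x^3 dx = -3/4;  ∫_0^1/2 22*x^2 dx = 11/12;
    ∫_0^1/2 -4*x dx = -1/2;  ∫_0^1/2 1/4 dx = 1/8.
  Sum: 9/40 − 3/4 + 11/12 − 1/2 + 1/8 = 1/60.
∫_0^1/2 u² dx = 1/3360, so ||u||_L² = sqrt(210)/840.
∫_0^1/2 (u')² dx = 1/60, so ||u'||_L² = sqrt(15)/30.
Ratio ||u||_L² / ||u'||_L² = sqrt(14)/28.
Sharp Poincaré constant on H^1_0(0, 1/2) is C_P = L/π = 1/(2*π), achieved by sin(2*π·x).
A polynomial bump cannot attain the sharp Poincaré constant (only the first sine eigenfunction does), so the ratio is strictly less than C_P, consistent with ||u||_L² ≤ C_P ||u'||_L².


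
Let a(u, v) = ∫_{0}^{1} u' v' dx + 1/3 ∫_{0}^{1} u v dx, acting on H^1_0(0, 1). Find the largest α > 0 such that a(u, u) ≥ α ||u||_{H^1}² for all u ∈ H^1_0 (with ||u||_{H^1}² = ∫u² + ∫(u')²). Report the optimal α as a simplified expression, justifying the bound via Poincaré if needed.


α = (1/3 + π^2)/(1 + π^2)

Coercivity of a(·,·) on H^1_0(0, 1) means a(u, u) ≥ α ||u||_{H^1}² for every u ∈ H^1_0.
The interval has length L = 1, and Poincaré/coercivity depend only on L. Here a(u, u) = ∫(u')² + (1/3)·∫u².
Here 0 < c = 1/3 < 1. The condition a(u,u) ≥ α||u||_{H^1}² reads (1−α)∫(u')² ≥ (α−c)∫u². Any admissible α is ≤ 1 (rapidly oscillating u have ∫u²/∫(u')² → 0), and α = 1 would force 0 ≥ (1−c)∫u², impossible since c < 1; so 1−α > 0. By the sharp Poincaré inequality on H^1_0 of an interval of length L, ∫(u')² ≥ (π/L)²∫u² with equality for the first sine mode sin(π(x−x₀)/L) (x₀ the left endpoint), so the inequality holds for all u iff (1−α)(π/L)² ≥ α − c, i.e. α ≤ ((π/L)² + c)/((π/L)² + 1) = (1 + c(L/π)²)/(1 + (L/π)²). With (π/L)² = π^2 and c = 1/3, the largest admissible constant is α = ((π/L)² + c)/((π/L)² + 1).
Simplifying, α = (1/3 + π^2)/(1 + π^2).


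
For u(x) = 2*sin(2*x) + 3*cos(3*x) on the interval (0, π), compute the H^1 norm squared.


||u||_{H^1(0,π)}^2 = -96 + 55*π

u'(x) = -9*sin(3*x) + 4*cos(2*x).
Expand u² and (u')² and integrate term by term on (0, π), using: for integers n ≥ 1, ∫_0^π sin²(nx) dx = ∫_0^π cos²(nx) dx = π/2; for n ≠ n', ∫_0^π sin(nx)sin(n'x) dx = ∫_0^π cos(nx)cos(n'x) dx = 0; and by product-to-sum, ∫_0^π sin(nx)cos(n'x) dx = ½∫_0^π [sin((n+n')x) + sin((n−n')x)] dx, which is 0 when n+n' is even and 2n/(n²−n'²) when n+n' is odd (it need not vanish on (0, π)).
  u² squared terms: (2)²·∫sin(2x)² dx = 4·π/2 = 2*π;  (3)²·∫cos(3x)² dx = 9·π/2 = 9*π/2.
  u² cross terms: 2·(2)·(3)·∫sin(2x)·cos(3x) dx = 12·(-4/5) = -48/5.
  So ∫_0^π u² dx = 2*π + 9*π/2 − 48/5 = -48/5 + 13*π/2.
  (u')² squared terms: (-9)²·∫sin(3x)² dx = 81·π/2 = 81*π/2;  (4)²·∫cos(2x)² dx = 16·π/2 = 8*π.
  (u')² cross terms: 2·(-9)·(4)·∫sin(3x)·cos(2x) dx = -72·(6/5) = -432/5.
  So ∫_0^π (u')² dx = 81*π/2 + 8*π − 432/5 = -432/5 + 97*π/2.
||u||_{H^1}^2 = (-48/5 + 13*π/2) + (-432/5 + 97*π/2) = -96 + 55*π.


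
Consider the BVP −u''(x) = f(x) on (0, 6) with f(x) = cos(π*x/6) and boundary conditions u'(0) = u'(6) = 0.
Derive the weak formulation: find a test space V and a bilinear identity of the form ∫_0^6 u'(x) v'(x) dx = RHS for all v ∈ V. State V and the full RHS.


V = H^1(0, 6) (no boundary constraint on v; u is determined up to an additive constant); weak form: ∫_0^6 u'v' dx = ∫_0^6 (cos(π*x/6)) v dx for all v ∈ V.

Multiply both sides by a test function v and integrate from 0 to 6:
  ∫_0^6 −u''(x) v(x) dx = ∫_0^6 f(x) v(x) dx.
Integrate the LHS by parts once:
  ∫_0^6 −u'' v dx = −[u'(x) v(x)]_0^6 + ∫_0^6 u'(x) v'(x) dx.
Thus ∫_0^6 u'(x) v'(x) dx = ∫_0^6 f(x) v(x) dx + [u'(x) v(x)]_0^6.
Choose V so that boundary terms are either known or forced to vanish.
u has homogeneous Neumann: u'(0) = u'(6) = 0. So [u' v]_0^6 = 0·v(6) − 0·v(0) = 0 for any v; take V = H^1(0, 6).
Weak formulation: find u (satisfying any essential BC) such that ∫_0^6 u'(x) v'(x) dx = ∫_0^6 f v dx for all v ∈ V (homogeneous Neumann, so boundary terms vanish).
Substituting f(x) = cos(π*x/6), the right-hand side is ∫_0^6 (cos(π*x/6)) v dx.
Compatibility check (pure Neumann): taking v ≡ 1 ∈ V gives 0 = ∫_0^6 f dx + (0) − (0), i.e. ∫_0^6 f dx must equal u'(0) − u'(6) = 0. Indeed ∫_0^6 (cos(π*x/6)) dx = 0, so the data are compatible. The solution is then unique only up to an additive constant (fix it e.g. by requiring ∫_0^6 u dx = 0).


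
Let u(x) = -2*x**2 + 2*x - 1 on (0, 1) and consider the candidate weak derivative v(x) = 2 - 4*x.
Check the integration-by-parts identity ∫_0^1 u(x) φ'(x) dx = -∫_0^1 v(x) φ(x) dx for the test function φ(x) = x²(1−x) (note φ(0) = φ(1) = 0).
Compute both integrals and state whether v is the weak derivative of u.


LHS = 1/30, RHS = 1/30. Yes, v = u' weakly.

u(x) = -2*x**2 + 2*x - 1, classical derivative u'(x) = 2 - 4*x.
φ(x) = x²(1−x), so φ'(x) = x*(2 - 3*x).
Note φ(0) = φ(1) = 0, so the boundary term u·φ vanishes.
LHS = ∫_0^1 u(x) φ'(x) dx = ∫_0^1 (6*x^4 - 10*x^3 + 7*x^2 - 2*x) dx. Term by term:
  ∫_0^1 6*x^4 dx = 6/5;  ∫_0^1 -10*x^3 dx = -5/2;  ∫_0^1 7*x^2 dx = 7/3;
  ∫_0^1 -2*x dx = -1.
Sum: 6/5 − 5/2 + 7/3 − 1 = 1/30.
So LHS = 1/30.
∫_0^1 v(x) φ(x) dx = ∫_0^1 (4*x^4 - 6*x^3 + 2*x^2) dx. Term by term:
  ∫_0^1 4*x^4 dx = 4/5;  ∫_0^1 -6*x^3 dx = -3/2;  ∫_0^1 2*x^2 dx = 2/3.
Sum: 4/5 − 3/2 + 2/3 = -1/30.
So RHS = -∫_0^1 v(x) φ(x) dx = 1/30.
LHS = RHS, so the identity holds for this test φ.
Moreover u is smooth here and v(x) = u'(x) = 2 - 4*x pointwise, so the identity holds for every test function. Hence v is the weak derivative of u.


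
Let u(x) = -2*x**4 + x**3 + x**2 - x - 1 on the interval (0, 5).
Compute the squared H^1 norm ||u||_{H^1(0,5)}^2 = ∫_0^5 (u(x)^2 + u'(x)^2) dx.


||u||_{H^1}^2 = 155645485/126

The H^1 norm (squared) on an interval (0, L) is
  ||u||_{H^1}^2 = ∫_0^L u(x)^2 dx + ∫_0^L u'(x)^2 dx.
Compute u'(x) = -8*x**3 + 3*x**2 + 2*x - 1.
Then u(x)^2 = 4*x**8 - 4*x**7 - 3*x**6 + 6*x**5 + 3*x**4 - 4*x**3 - x**2 + 2*x + 1 and u'(x)^2 = 64*x**6 - 48*x**5 - 23*x**4 + 28*x**3 - 2*x**2 - 4*x + 1.
Integrate each monomial from 0 to 5 using ∫_0^5 c·x^n dx = c·5^(n+1)/(n+1):
  ∫_0^5 u(x)^2 dx = ∫_0^5 (4*x^8 - 4*x^7 - 3*x^6 + 6*x^5 + 3*x^4 - 4*x^3 - x^2 + 2*x + 1) dx. Term by term:
    ∫_0^5 4*x^8 dx = 7812500/9;  ∫_0^5 -4*x^7 dx = -390625/2;  ∫_0^5 -3*x^6 dx = -234375/7;
    ∫_0^5 6*x^5 dx = 15625;  ∫_0^5 3*x^4 dx = 1875;  ∫_0^5 -4*x^3 dx = -625;
    ∫_0^5 -x^2 dx = -125/3;  ∫_0^5 2*x dx = 25;  ∫_0^5 1 dx = 5.
  Sum: 7812500/9 − 390625/2 − 234375/7 + 15625 + 1875 − 625 − 125/3 + 25 + 5 = 82671655/126.
  ∫_0^5 u'(x)^2 dx = ∫_0^5 (64*x^6 - 48*x^5 - 23*x^4 + 28*x^3 - 2*x^2 - 4*x + 1) dx. Term by term:
    ∫_0^5 64*x^6 dx = 5000000/7;  ∫_0^5 -48*x^5 dx = -125000;  ∫_0^5 -23*x^4 dx = -14375;
    ∫_0^5 28*x^3 dx = 4375;  ∫_0^5 -2*x^2 dx = -250/3;  ∫_0^5 -4*x dx = -50;
    ∫_0^5 1 dx = 5.
  Sum: 5000000/7 − 125000 − 14375 + 4375 − 250/3 − 50 + 5 = 12162305/21.
Adding: ||u||_{H^1}^2 = 82671655/126 + 12162305/21 = 155645485/126.


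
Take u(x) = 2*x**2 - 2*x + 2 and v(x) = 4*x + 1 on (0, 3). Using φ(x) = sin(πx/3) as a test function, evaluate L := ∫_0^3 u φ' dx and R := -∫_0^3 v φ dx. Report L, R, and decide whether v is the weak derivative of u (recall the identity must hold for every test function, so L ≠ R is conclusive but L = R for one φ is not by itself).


LHS = -24/π, RHS = -42/π. No, v is not the weak derivative of u.

u(x) = 2*x**2 - 2*x + 2, classical derivative u'(x) = 4*x - 2.
φ(x) = sin(πx/3), so φ'(x) = π*cos(π*x/3)/3.
Note φ(0) = φ(3) = 0, so the boundary term u·φ vanishes.
LHS = ∫_0^3 u(x) φ'(x) dx = ∫_0^3 (2*π*x^2*cos(π*x/3)/3 - 2*π*x*cos(π*x/3)/3 + 2*π*cos(π*x/3)/3) dx. Term by term:
  ∫_0^3 2*π*cos(π*x/3)/3 dx = 0;  ∫_0^3 -2*π*x*cos(π*x/3)/3 dx = 12/π;  ∫_0^3 2*π*x^2*cos(π*x/3)/3 dx = -36/π.
Sum: 0 + 12/π − 36/π = -24/π.
So LHS = -24/π.
∫_0^3 v(x) φ(x) dx = ∫_0^3 (4*x*sin(π*x/3) + sin(π*x/3)) dx. Term by term:
  ∫_0^3 4*x*sin(π*x/3) dx = 36/π;  ∫_0^3 sin(π*x/3) dx = 6/π.
Sum: 36/π + 6/π = 42/π.
So RHS = -∫_0^3 v(x) φ(x) dx = -42/π.
LHS − RHS = 18/π ≠ 0, so the identity fails.
(For a valid weak derivative the identity must hold for EVERY test function, in particular this one. The failure shows v is NOT the weak derivative of u.)
Correct weak derivative would be u'(x) = 4*x - 2.


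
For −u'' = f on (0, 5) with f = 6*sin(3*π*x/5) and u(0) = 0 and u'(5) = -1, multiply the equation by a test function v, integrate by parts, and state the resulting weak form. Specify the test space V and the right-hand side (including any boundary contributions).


V = {v ∈ H^1(0, 5) : v(0) = 0} (test functions vanish at x = 0 where u is specified); weak form: ∫_0^5 u'v' dx = ∫_0^5 (6*sin(3*π*x/5)) v dx − v(5) for all v ∈ V.

Multiply both sides by a test function v and integrate from 0 to 5:
  ∫_0^5 −u''(x) v(x) dx = ∫_0^5 f(x) v(x) dx.
Integrate the LHS by parts once:
  ∫_0^5 −u'' v dx = −[u'(x) v(x)]_0^5 + ∫_0^5 u'(x) v'(x) dx.
Thus ∫_0^5 u'(x) v'(x) dx = ∫_0^5 f(x) v(x) dx + [u'(x) v(x)]_0^5.
Choose V so that boundary terms are either known or forced to vanish.
Mixed BC: u(0) = 0 (Dirichlet) and u'(5) = -1 (Neumann). Define V = {v ∈ H^1(0, 5) : v(0) = 0}. Then [u' v]_0^5 = u'(5)·v(5) − u'(0)·0 = − v(5).
Weak formulation: find u (satisfying any essential BC) such that ∫_0^5 u'(x) v'(x) dx = ∫_0^5 f v dx − v(5) for all v ∈ V (Dirichlet at 0 absorbed into V; Neumann datum at x = 5 contributes the boundary term).
Substituting f(x) = 6*sin(3*π*x/5), the right-hand side is ∫_0^5 (6*sin(3*π*x/5)) v dx − v(5).


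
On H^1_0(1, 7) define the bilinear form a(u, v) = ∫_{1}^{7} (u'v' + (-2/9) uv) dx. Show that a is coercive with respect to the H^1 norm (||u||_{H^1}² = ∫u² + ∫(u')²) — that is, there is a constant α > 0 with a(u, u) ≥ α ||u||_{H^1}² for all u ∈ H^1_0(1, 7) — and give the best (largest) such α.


α = (-8 + π^2)/(π^2 + 36)

Coercivity of a(·,·) on H^1_0(1, 7) means a(u, u) ≥ α ||u||_{H^1}² for every u ∈ H^1_0.
The interval has length L = 6, and Poincaré/coercivity depend only on L. Here a(u, u) = ∫(u')² + (-2/9)·∫u².
Here c = -2/9 < 0 with |c| < (π/L)² = π^2/36, so coercivity still holds. The condition a(u,u) ≥ α||u||_{H^1}² reads (1−α)∫(u')² ≥ (α−c)∫u². Any admissible α is ≤ 1 (rapidly oscillating u have ∫u²/∫(u')² → 0), and α = 1 would force 0 ≥ (1−c)∫u², impossible since c < 1; so 1−α > 0. By the sharp Poincaré inequality on H^1_0 of an interval of length L, ∫(u')² ≥ (π/L)²∫u² with equality for the first sine mode sin(π(x−x₀)/L) (x₀ the left endpoint), so the inequality holds for all u iff (1−α)(π/L)² ≥ α − c, i.e. α ≤ ((π/L)² + c)/((π/L)² + 1) = (1 + c(L/π)²)/(1 + (L/π)²). (Direct route, valid since c ≤ 0: Poincaré gives c∫u² ≥ c(L/π)²∫(u')², so a(u,u) ≥ (1 + c(L/π)²)∫(u')², while ||u||_{H^1}² ≤ (1 + (L/π)²)∫(u')²; dividing yields the same α.) With (π/L)² = π^2/36 and c = -2/9, the largest admissible constant is α = ((π/L)² + c)/((π/L)² + 1).
Simplifying, α = (-8 + π^2)/(π^2 + 36).


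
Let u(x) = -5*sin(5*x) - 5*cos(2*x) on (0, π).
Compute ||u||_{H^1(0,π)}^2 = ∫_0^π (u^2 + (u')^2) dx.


||u||_{H^1(0,π)}^2 = 2500/21 + 775*π/2

u'(x) = 10*sin(2*x) - 25*cos(5*x).
Expand u² and (u')² and integrate term by term on (0, π), using: for integers n ≥ 1, ∫_0^π sin²(nx) dx = ∫_0^π cos²(nx) dx = π/2; for n ≠ n', ∫_0^π sin(nx)sin(n'x) dx = ∫_0^π cos(nx)cos(n'x) dx = 0; and by product-to-sum, ∫_0^π sin(nx)cos(n'x) dx = ½∫_0^π [sin((n+n')x) + sin((n−n')x)] dx, which is 0 when n+n' is even and 2n/(n²−n'²) when n+n' is odd (it need not vanish on (0, π)).
  u² squared terms: (-5)²·∫cos(2x)² dx = 25·π/2 = 25*π/2;  (-5)²·∫sin(5x)² dx = 25·π/2 = 25*π/2.
  u² cross terms: 2·(-5)·(-5)·∫cos(2x)·sin(5x) dx = 50·(10/21) = 500/21.
  So ∫_0^π u² dx = 25*π/2 + 25*π/2 + 500/21 = 500/21 + 25*π.
  (u')² squared terms: (-25)²·∫cos(5x)² dx = 625·π/2 = 625*π/2;  (10)²·∫sin(2x)² dx = 100·π/2 = 50*π.
  (u')² cross terms: 2·(-25)·(10)·∫cos(5x)·sin(2x) dx = -500·(-4/21) = 2000/21.
  So ∫_0^π (u')² dx = 625*π/2 + 50*π + 2000/21 = 2000/21 + 725*π/2.
||u||_{H^1}^2 = (500/21 + 25*π) + (2000/21 + 725*π/2) = 2500/21 + 775*π/2.


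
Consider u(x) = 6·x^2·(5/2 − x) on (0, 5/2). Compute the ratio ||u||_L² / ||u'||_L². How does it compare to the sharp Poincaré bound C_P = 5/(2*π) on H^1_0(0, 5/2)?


||u||_L² / ||u'||_L² = 5*sqrt(14)/28 < C_P = 5/(2*π).

u(x) = 6·x^2·(5/2 − x), so u'(x) = 6*x*(5 - 3*x).
u(x) = 6·x^2·(5/2 − x) vanishes at x = 0 and x = 5/2, so u ∈ H^1_0(0, 5/2). Differentiate via the product rule and integrate the resulting polynomials term by term.
  ∫_0^5/2 u² dx = ∫_0^5/2 (36*x^6 - 180*x^5 + 225*x^4) dx. Term by term:
    ∫_0^5/2 36*x^6 dx = 703125/224;  ∫_0^5/2 -180*x^5 dx = -234375/32;  ∫_0^5/2 225*x^4 dx = 140625/32.
  Sum: 703125/224 − 234375/32 + 140625/32 = 46875/224.
  ∫_0^5/2 (u')² dx = ∫_0^5/2 (324*x^4 - 1080*x^3 + 900*x^2) dx. Term by term:
    ∫_0^5/2 324*x^4 dx = 50625/8;  ∫_0^5/2 -1080*x^3 dx = -84375/8;  ∫_0^5/2 900*x^2 dx = 9375/2.
  Sum: 50625/8 − 84375/8 + 9375/2 = 1875/4.
∫_0^5/2 u² dx = 46875/224, so ||u||_L² = 125*sqrt(42)/56.
∫_0^5/2 (u')² dx = 1875/4, so ||u'||_L² = 25*sqrt(3)/2.
Ratio ||u||_L² / ||u'||_L² = 5*sqrt(14)/28.
Sharp Poincaré constant on H^1_0(0, 5/2) is C_P = L/π = 5/(2*π), achieved by sin(2*π/5·x).
A polynomial bump cannot attain the sharp Poincaré constant (only the first sine eigenfunction does), so the ratio is strictly less than C_P, consistent with ||u||_L² ≤ C_P ||u'||_L².


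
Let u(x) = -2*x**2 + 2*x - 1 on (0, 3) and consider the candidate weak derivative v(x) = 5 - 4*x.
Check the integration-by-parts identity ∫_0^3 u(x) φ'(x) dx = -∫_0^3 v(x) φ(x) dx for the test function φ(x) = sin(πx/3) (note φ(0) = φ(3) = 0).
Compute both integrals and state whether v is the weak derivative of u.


LHS = 24/π, RHS = 6/π. No, v is not the weak derivative of u.

u(x) = -2*x**2 + 2*x - 1, classical derivative u'(x) = 2 - 4*x.
φ(x) = sin(πx/3), so φ'(x) = π*cos(π*x/3)/3.
Note φ(0) = φ(3) = 0, so the boundary term u·φ vanishes.
LHS = ∫_0^3 u(x) φ'(x) dx = ∫_0^3 (-2*π*x^2*cos(π*x/3)/3 + 2*π*x*cos(π*x/3)/3 - π*cos(π*x/3)/3) dx. Term by term:
  ∫_0^3 -π*cos(π*x/3)/3 dx = 0;  ∫_0^3 -2*π*x^2*cos(π*x/3)/3 dx = 36/π;  ∫_0^3 2*π*x*cos(π*x/3)/3 dx = -12/π.
Sum: 0 + 36/π − 12/π = 24/π.
So LHS = 24/π.
∫_0^3 v(x) φ(x) dx = ∫_0^3 (-4*x*sin(π*x/3) + 5*sin(π*x/3)) dx. Term by term:
  ∫_0^3 5*sin(π*x/3) dx = 30/π;  ∫_0^3 -4*x*sin(π*x/3) dx = -36/π.
Sum: 30/π − 36/π = -6/π.
So RHS = -∫_0^3 v(x) φ(x) dx = 6/π.
LHS − RHS = 18/π ≠ 0, so the identity fails.
(For a valid weak derivative the identity must hold for EVERY test function, in particular this one. The failure shows v is NOT the weak derivative of u.)
Correct weak derivative would be u'(x) = 2 - 4*x.


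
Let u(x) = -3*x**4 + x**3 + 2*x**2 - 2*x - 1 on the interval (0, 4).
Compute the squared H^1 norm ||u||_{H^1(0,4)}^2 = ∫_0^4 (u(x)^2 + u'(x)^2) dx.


||u||_{H^1}^2 = 2367236/5

The H^1 norm (squared) on an interval (0, L) is
  ||u||_{H^1}^2 = ∫_0^L u(x)^2 dx + ∫_0^L u'(x)^2 dx.
Compute u'(x) = -12*x**3 + 3*x**2 + 4*x - 2.
Then u(x)^2 = 9*x**8 - 6*x**7 - 11*x**6 + 16*x**5 + 6*x**4 - 10*x**3 + 4*x + 1 and u'(x)^2 = 144*x**6 - 72*x**5 - 87*x**4 + 72*x**3 + 4*x**2 - 16*x + 4.
Integrate each monomial from 0 to 4 using ∫_0^4 c·x^n dx = c·4^(n+1)/(n+1):
  ∫_0^4 u(x)^2 dx = ∫_0^4 (9*x^8 - 6*x^7 - 11*x^6 + 16*x^5 + 6*x^4 - 10*x^3 + 4*x + 1) dx. Term by term:
    ∫_0^4 9*x^8 dx = 262144;  ∫_0^4 -6*x^7 dx = -49152;  ∫_0^4 -11*x^6 dx = -180224/7;
    ∫_0^4 16*x^5 dx = 32768/3;  ∫_0^4 6*x^4 dx = 6144/5;  ∫_0^4 -10*x^3 dx = -640;
    ∫_0^4 4*x dx = 32;  ∫_0^4 1 dx = 4.
  Sum: 262144 − 49152 − 180224/7 + 32768/3 + 6144/5 − 640 + 32 + 4 = 20873284/105.
  ∫_0^4 u'(x)^2 dx = ∫_0^4 (144*x^6 - 72*x^5 - 87*x^4 + 72*x^3 + 4*x^2 - 16*x + 4) dx. Term by term:
    ∫_0^4 144*x^6 dx = 2359296/7;  ∫_0^4 -72*x^5 dx = -49152;  ∫_0^4 -87*x^4 dx = -89088/5;
    ∫_0^4 72*x^3 dx = 4608;  ∫_0^4 4*x^2 dx = 256/3;  ∫_0^4 -16*x dx = -128;
    ∫_0^4 4 dx = 16.
  Sum: 2359296/7 − 49152 − 89088/5 + 4608 + 256/3 − 128 + 16 = 28838672/105.
Adding: ||u||_{H^1}^2 = 20873284/105 + 28838672/105 = 2367236/5.


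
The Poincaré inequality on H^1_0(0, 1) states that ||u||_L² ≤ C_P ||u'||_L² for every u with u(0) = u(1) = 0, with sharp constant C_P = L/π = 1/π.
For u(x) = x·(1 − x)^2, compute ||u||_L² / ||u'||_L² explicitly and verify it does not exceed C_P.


||u||_L² / ||u'||_L² = sqrt(14)/14 < C_P = 1/π.

u(x) = x·(1 − x)^2, so u'(x) = (x - 1)*(3*x - 1).
u(x) = x·(1 − x)^2 vanishes at x = 0 and x = 1, so u ∈ H^1_0(0, 1). Differentiate via the product rule and integrate the resulting polynomials term by term.
  ∫_0^1 u² dx = ∫_0^1 (x^6 - 4*x^5 + 6*x^4 - 4*x^3 + x^2) dx. Term by term:
    ∫_0^1 x^6 dx = 1/7;  ∫_0^1 -4*x^5 dx = -2/3;  ∫_0^1 6*x^4 dx = 6/5;
    ∫_0^1 -4*x^3 dx = -1;  ∫_0^1 x^2 dx = 1/3.
  Sum: 1/7 − 2/3 + 6/5 − 1 + 1/3 = 1/105.
  ∫_0^1 (u')² dx = ∫_0^1 (9*x^4 - 24*x^3 + 22*x^2 - 8*x + 1) dx. Term by term:
    ∫_0^1 9*x^4 dx = 9/5;  ∫_0^1 -24*x^3 dx = -6;  ∫_0^1 22*x^2 dx = 22/3;
    ∫_0^1 -8*x dx = -4;  ∫_0^1 1 dx = 1.
  Sum: 9/5 − 6 + 22/3 − 4 + 1 = 2/15.
∫_0^1 u² dx = 1/105, so ||u||_L² = sqrt(105)/105.
∫_0^1 (u')² dx = 2/15, so ||u'||_L² = sqrt(30)/15.
Ratio ||u||_L² / ||u'||_L² = sqrt(14)/14.
Sharp Poincaré constant on H^1_0(0, 1) is C_P = L/π = 1/π, achieved by sin(π·x).
A polynomial bump cannot attain the sharp Poincaré constant (only the first sine eigenfunction does), so the ratio is strictly less than C_P, consistent with ||u||_L² ≤ C_P ||u'||_L².


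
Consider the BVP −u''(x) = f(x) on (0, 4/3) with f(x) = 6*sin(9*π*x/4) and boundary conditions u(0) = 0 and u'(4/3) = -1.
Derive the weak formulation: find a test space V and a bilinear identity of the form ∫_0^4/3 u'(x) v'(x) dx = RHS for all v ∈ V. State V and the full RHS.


V = {v ∈ H^1(0, 4/3) : v(0) = 0} (test functions vanish at x = 0 where u is specified); weak form: ∫_0^4/3 u'v' dx = ∫_0^4/3 (6*sin(9*π*x/4)) v dx − v(4/3) for all v ∈ V.

Multiply both sides by a test function v and integrate from 0 to 4/3:
  ∫_0^4/3 −u''(x) v(x) dx = ∫_0^4/3 f(x) v(x) dx.
Integrate the LHS by parts once:
  ∫_0^4/3 −u'' v dx = −[u'(x) v(x)]_0^4/3 + ∫_0^4/3 u'(x) v'(x) dx.
Thus ∫_0^4/3 u'(x) v'(x) dx = ∫_0^4/3 f(x) v(x) dx + [u'(x) v(x)]_0^4/3.
Choose V so that boundary terms are either known or forced to vanish.
Mixed BC: u(0) = 0 (Dirichlet) and u'(4/3) = -1 (Neumann). Define V = {v ∈ H^1(0, 4/3) : v(0) = 0}. Then [u' v]_0^4/3 = u'(4/3)·v(4/3) − u'(0)·0 = − v(4/3).
Weak formulation: find u (satisfying any essential BC) such that ∫_0^4/3 u'(x) v'(x) dx = ∫_0^4/3 f v dx − v(4/3) for all v ∈ V (Dirichlet at 0 absorbed into V; Neumann datum at x = 4/3 contributes the boundary term).
Substituting f(x) = 6*sin(9*π*x/4), the right-hand side is ∫_0^4/3 (6*sin(9*π*x/4)) v dx − v(4/3).


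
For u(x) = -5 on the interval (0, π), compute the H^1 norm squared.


||u||_{H^1(0,π)}^2 = 25*π

u'(x) = 0.
Expand u² and (u')² and integrate term by term on (0, π), using: for integers n ≥ 1, ∫_0^π sin²(nx) dx = ∫_0^π cos²(nx) dx = π/2; for n ≠ n', ∫_0^π sin(nx)sin(n'x) dx = ∫_0^π cos(nx)cos(n'x) dx = 0; and by product-to-sum, ∫_0^π sin(nx)cos(n'x) dx = ½∫_0^π [sin((n+n')x) + sin((n−n')x)] dx, which is 0 when n+n' is even and 2n/(n²−n'²) when n+n' is odd (it need not vanish on (0, π)). For the constant mode: ∫_0^π 1 dx = π, ∫_0^π cos(nx) dx = 0, ∫_0^π sin(nx) dx = (1−(−1)^n)/n.
  u² squared terms: (-5)²·∫1 dx = 25·π = 25*π.
  So ∫_0^π u² dx = 25*π.
  u' ≡ 0, so ∫_0^π (u')² dx = 0.
||u||_{H^1}^2 = (25*π) + (0) = 25*π.


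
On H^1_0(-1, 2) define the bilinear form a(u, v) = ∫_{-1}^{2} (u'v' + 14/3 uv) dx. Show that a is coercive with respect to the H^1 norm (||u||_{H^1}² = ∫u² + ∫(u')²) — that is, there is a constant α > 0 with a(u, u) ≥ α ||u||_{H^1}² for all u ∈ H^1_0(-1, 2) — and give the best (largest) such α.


α = 1

Coercivity of a(·,·) on H^1_0(-1, 2) means a(u, u) ≥ α ||u||_{H^1}² for every u ∈ H^1_0.
The interval has length L = 3, and Poincaré/coercivity depend only on L. Here a(u, u) = ∫(u')² + (14/3)·∫u².
Here c = 14/3 ≥ 1, so a(u,u) = ∫(u')² + c∫u² ≥ ∫(u')² + ∫u² = ||u||_{H^1}², i.e. α = 1 works. No larger α is possible: a(u,u) ≥ α||u||_{H^1}² means (1−α)∫(u')² ≥ (α−c)∫u², and for the modes u_n = sin(nπ(x−x₀)/L) (x₀ the left endpoint) one has ∫u_n²/∫(u_n')² = (L/(nπ))² → 0, so a(u_n,u_n)/||u_n||_{H^1}² → 1. Hence the optimal constant is α = 1.
Therefore α = 1.


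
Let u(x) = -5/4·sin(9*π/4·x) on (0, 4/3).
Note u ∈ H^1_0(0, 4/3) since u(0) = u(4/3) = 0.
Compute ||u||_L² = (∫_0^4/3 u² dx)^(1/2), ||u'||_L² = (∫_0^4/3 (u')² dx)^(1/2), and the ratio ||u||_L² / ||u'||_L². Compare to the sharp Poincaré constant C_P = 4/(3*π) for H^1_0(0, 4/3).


||u||_L² / ||u'||_L² = 4/(9*π) < C_P = 4/(3*π).

u(x) = -5/4·sin(9*π/4·x), so u'(x) = -45*π*cos(9*π*x/4)/16.
Writing u(x) = A·sin(kπx/L) with A = -5/4 and k = 3, use ∫_0^L sin²(kπx/L) dx = L/2 and ∫_0^L cos²(kπx/L) dx = L/2.
u² = 25/16·sin²(9*π/4·x) and (u')² = 2025*π^2/256·cos²(9*π/4·x), and each of sin², cos² integrates to L/2 = 2/3 over (0, 4/3).
∫_0^4/3 u² dx = 25/24, so ||u||_L² = 5*sqrt(6)/12.
∫_0^4/3 (u')² dx = 675*π^2/128, so ||u'||_L² = 15*sqrt(6)*π/16.
Ratio ||u||_L² / ||u'||_L² = 4/(9*π).
Sharp Poincaré constant on H^1_0(0, 4/3) is C_P = L/π = 4/(3*π), achieved by sin(3*π/4·x).
This is the k = 3 harmonic; the ratio L/(kπ) is strictly less than C_P = L/π, consistent with the sharp inequality ||u||_L² ≤ C_P ||u'||_L².


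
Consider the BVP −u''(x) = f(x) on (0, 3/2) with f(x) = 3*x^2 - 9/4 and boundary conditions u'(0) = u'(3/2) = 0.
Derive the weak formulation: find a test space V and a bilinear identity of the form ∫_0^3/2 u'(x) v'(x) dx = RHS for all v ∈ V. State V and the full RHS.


V = H^1(0, 3/2) (no boundary constraint on v; u is determined up to an additive constant); weak form: ∫_0^3/2 u'v' dx = ∫_0^3/2 (3*x^2 - 9/4) v dx for all v ∈ V.

Multiply both sides by a test function v and integrate from 0 to 3/2:
  ∫_0^3/2 −u''(x) v(x) dx = ∫_0^3/2 f(x) v(x) dx.
Integrate the LHS by parts once:
  ∫_0^3/2 −u'' v dx = −[u'(x) v(x)]_0^3/2 + ∫_0^3/2 u'(x) v'(x) dx.
Thus ∫_0^3/2 u'(x) v'(x) dx = ∫_0^3/2 f(x) v(x) dx + [u'(x) v(x)]_0^3/2.
Choose V so that boundary terms are either known or forced to vanish.
u has homogeneous Neumann: u'(0) = u'(3/2) = 0. So [u' v]_0^3/2 = 0·v(3/2) − 0·v(0) = 0 for any v; take V = H^1(0, 3/2).
Weak formulation: find u (satisfying any essential BC) such that ∫_0^3/2 u'(x) v'(x) dx = ∫_0^3/2 f v dx for all v ∈ V (homogeneous Neumann, so boundary terms vanish).
Substituting f(x) = 3*x^2 - 9/4, the right-hand side is ∫_0^3/2 (3*x^2 - 9/4) v dx.
Compatibility check (pure Neumann): taking v ≡ 1 ∈ V gives 0 = ∫_0^3/2 f dx + (0) − (0), i.e. ∫_0^3/2 f dx must equal u'(0) − u'(3/2) = 0. Indeed ∫_0^3/2 (3*x^2 - 9/4) dx = 0, so the data are compatible. The solution is then unique only up to an additive constant (fix it e.g. by requiring ∫_0^3/2 u dx = 0).


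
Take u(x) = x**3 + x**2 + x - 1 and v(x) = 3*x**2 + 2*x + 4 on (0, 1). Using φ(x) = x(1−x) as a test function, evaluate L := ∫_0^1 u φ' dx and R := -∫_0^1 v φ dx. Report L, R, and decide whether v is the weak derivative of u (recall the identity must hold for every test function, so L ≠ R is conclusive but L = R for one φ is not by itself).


LHS = -29/60, RHS = -59/60. No, v is not the weak derivative of u.

u(x) = x**3 + x**2 + x - 1, classical derivative u'(x) = 3*x**2 + 2*x + 1.
φ(x) = x(1−x), so φ'(x) = 1 - 2*x.
Note φ(0) = φ(1) = 0, so the boundary term u·φ vanishes.
LHS = ∫_0^1 u(x) φ'(x) dx = ∫_0^1 (-2*x^4 - x^3 - x^2 + 3*x - 1) dx. Term by term:
  ∫_0^1 -2*x^4 dx = -2/5;  ∫_0^1 -x^3 dx = -1/4;  ∫_0^1 -x^2 dx = -1/3;
  ∫_0^1 3*x dx = 3/2;  ∫_0^1 -1 dx = -1.
Sum: -2/5 − 1/4 − 1/3 + 3/2 − 1 = -29/60.
So LHS = -29/60.
∫_0^1 v(x) φ(x) dx = ∫_0^1 (-3*x^4 + x^3 - 2*x^2 + 4*x) dx. Term by term:
  ∫_0^1 -3*x^4 dx = -3/5;  ∫_0^1 x^3 dx = 1/4;  ∫_0^1 -2*x^2 dx = -2/3;
  ∫_0^1 4*x dx = 2.
Sum: -3/5 + 1/4 − 2/3 + 2 = 59/60.
So RHS = -∫_0^1 v(x) φ(x) dx = -59/60.
LHS − RHS = 1/2 ≠ 0, so the identity fails.
(For a valid weak derivative the identity must hold for EVERY test function, in particular this one. The failure shows v is NOT the weak derivative of u.)
Correct weak derivative would be u'(x) = 3*x**2 + 2*x + 1.


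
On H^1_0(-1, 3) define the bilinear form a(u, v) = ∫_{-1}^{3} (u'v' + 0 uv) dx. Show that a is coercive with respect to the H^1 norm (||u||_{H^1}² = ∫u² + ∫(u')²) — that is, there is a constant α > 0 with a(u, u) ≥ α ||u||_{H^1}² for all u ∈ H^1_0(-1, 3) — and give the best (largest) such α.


α = π^2/(π^2 + 16)

Coercivity of a(·,·) on H^1_0(-1, 3) means a(u, u) ≥ α ||u||_{H^1}² for every u ∈ H^1_0.
The interval has length L = 4, and Poincaré/coercivity depend only on L. Here a(u, u) = ∫(u')² + (0)·∫u².
Here c = 0, so a(u,u) = ∫(u')² alone. The condition a(u,u) ≥ α||u||_{H^1}² reads (1−α)∫(u')² ≥ (α−c)∫u². Any admissible α is ≤ 1 (rapidly oscillating u have ∫u²/∫(u')² → 0), and α = 1 would force 0 ≥ (1−c)∫u², impossible since c < 1; so 1−α > 0. By the sharp Poincaré inequality on H^1_0 of an interval of length L, ∫(u')² ≥ (π/L)²∫u² with equality for the first sine mode sin(π(x−x₀)/L) (x₀ the left endpoint), so the inequality holds for all u iff (1−α)(π/L)² ≥ α − c, i.e. α ≤ ((π/L)² + c)/((π/L)² + 1) = (1 + c(L/π)²)/(1 + (L/π)²). (Direct route, valid since c ≤ 0: Poincaré gives c∫u² ≥ c(L/π)²∫(u')², so a(u,u) ≥ (1 + c(L/π)²)∫(u')², while ||u||_{H^1}² ≤ (1 + (L/π)²)∫(u')²; dividing yields the same α.) With (π/L)² = π^2/16 and c = 0, the largest admissible constant is α = ((π/L)² + c)/((π/L)² + 1).
Simplifying, α = π^2/(π^2 + 16).


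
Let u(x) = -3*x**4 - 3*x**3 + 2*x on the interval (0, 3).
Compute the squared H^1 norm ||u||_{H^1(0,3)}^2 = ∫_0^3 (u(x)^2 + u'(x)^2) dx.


||u||_{H^1}^2 = 15279351/140

The H^1 norm (squared) on an interval (0, L) is
  ||u||_{H^1}^2 = ∫_0^L u(x)^2 dx + ∫_0^L u'(x)^2 dx.
Compute u'(x) = -12*x**3 - 9*x**2 + 2.
Then u(x)^2 = 9*x**8 + 18*x**7 + 9*x**6 - 12*x**5 - 12*x**4 + 4*x**2 and u'(x)^2 = 144*x**6 + 216*x**5 + 81*x**4 - 48*x**3 - 36*x**2 + 4.
Integrate each monomial from 0 to 3 using ∫_0^3 c·x^n dx = c·3^(n+1)/(n+1):
  ∫_0^3 u(x)^2 dx = ∫_0^3 (9*x^8 + 18*x^7 + 9*x^6 - 12*x^5 - 12*x^4 + 4*x^2) dx. Term by term:
    ∫_0^3 9*x^8 dx = 19683;  ∫_0^3 18*x^7 dx = 59049/4;  ∫_0^3 9*x^6 dx = 19683/7;
    ∫_0^3 -12*x^5 dx = -1458;  ∫_0^3 -12*x^4 dx = -2916/5;  ∫_0^3 4*x^2 dx = 36.
  Sum: 19683 + 59049/4 + 19683/7 − 1458 − 2916/5 + 36 = 4935267/140.
  ∫_0^3 u'(x)^2 dx = ∫_0^3 (144*x^6 + 216*x^5 + 81*x^4 - 48*x^3 - 36*x^2 + 4) dx. Term by term:
    ∫_0^3 144*x^6 dx = 314928/7;  ∫_0^3 216*x^5 dx = 26244;  ∫_0^3 81*x^4 dx = 19683/5;
    ∫_0^3 -48*x^3 dx = -972;  ∫_0^3 -36*x^2 dx = -324;  ∫_0^3 4 dx = 12.
  Sum: 314928/7 + 26244 + 19683/5 − 972 − 324 + 12 = 2586021/35.
Adding: ||u||_{H^1}^2 = 4935267/140 + 2586021/35 = 15279351/140.


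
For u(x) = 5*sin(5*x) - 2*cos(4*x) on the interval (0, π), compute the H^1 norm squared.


||u||_{H^1(0,π)}^2 = -3400/9 + 359*π

u'(x) = 8*sin(4*x) + 25*cos(5*x).
Expand u² and (u')² and integrate term by term on (0, π), using: for integers n ≥ 1, ∫_0^π sin²(nx) dx = ∫_0^π cos²(nx) dx = π/2; for n ≠ n', ∫_0^π sin(nx)sin(n'x) dx = ∫_0^π cos(nx)cos(n'x) dx = 0; and by product-to-sum, ∫_0^π sin(nx)cos(n'x) dx = ½∫_0^π [sin((n+n')x) + sin((n−n')x)] dx, which is 0 when n+n' is even and 2n/(n²−n'²) when n+n' is odd (it need not vanish on (0, π)).
  u² squared terms: (-2)²·∫cos(4x)² dx = 4·π/2 = 2*π;  (5)²·∫sin(5x)² dx = 25·π/2 = 25*π/2.
  u² cross terms: 2·(-2)·(5)·∫cos(4x)·sin(5x) dx = -20·(10/9) = -200/9.
  So ∫_0^π u² dx = 2*π + 25*π/2 − 200/9 = -200/9 + 29*π/2.
  (u')² squared terms: (8)²·∫sin(4x)² dx = 64·π/2 = 32*π;  (25)²·∫cos(5x)² dx = 625·π/2 = 625*π/2.
  (u')² cross terms: 2·(8)·(25)·∫sin(4x)·cos(5x) dx = 400·(-8/9) = -3200/9.
  So ∫_0^π (u')² dx = 32*π + 625*π/2 − 3200/9 = -3200/9 + 689*π/2.
||u||_{H^1}^2 = (-200/9 + 29*π/2) + (-3200/9 + 689*π/2) = -3400/9 + 359*π.


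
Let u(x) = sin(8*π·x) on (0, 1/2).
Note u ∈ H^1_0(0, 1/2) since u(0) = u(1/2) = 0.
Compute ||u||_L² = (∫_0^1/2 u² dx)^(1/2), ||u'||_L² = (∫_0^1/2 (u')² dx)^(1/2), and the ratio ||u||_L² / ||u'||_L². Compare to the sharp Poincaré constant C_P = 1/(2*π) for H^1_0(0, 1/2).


||u||_L² / ||u'||_L² = 1/(8*π) < C_P = 1/(2*π).

u(x) = sin(8*π·x), so u'(x) = 8*π*cos(8*π*x).
Writing u(x) = A·sin(kπx/L) with A = 1 and k = 4, use ∫_0^L sin²(kπx/L) dx = L/2 and ∫_0^L cos²(kπx/L) dx = L/2.
u² = 1·sin²(8*π·x) and (u')² = 64*π^2·cos²(8*π·x), and each of sin², cos² integrates to L/2 = 1/4 over (0, 1/2).
∫_0^1/2 u² dx = 1/4, so ||u||_L² = 1/2.
∫_0^1/2 (u')² dx = 16*π^2, so ||u'||_L² = 4*π.
Ratio ||u||_L² / ||u'||_L² = 1/(8*π).
Sharp Poincaré constant on H^1_0(0, 1/2) is C_P = L/π = 1/(2*π), achieved by sin(2*π·x).
This is the k = 4 harmonic; the ratio L/(kπ) is strictly less than C_P = L/π, consistent with the sharp inequality ||u||_L² ≤ C_P ||u'||_L².
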